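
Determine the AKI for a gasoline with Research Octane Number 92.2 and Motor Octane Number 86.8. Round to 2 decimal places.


AKI = (RON + MON) / 2
AKI = (92.2 + 86.8) / 2
AKI = 179.0 / 2 = 89.50


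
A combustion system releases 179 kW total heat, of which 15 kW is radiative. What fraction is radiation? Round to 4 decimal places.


f_rad = Q_rad / Q_total
f_rad = 15 / 179 = 0.0838


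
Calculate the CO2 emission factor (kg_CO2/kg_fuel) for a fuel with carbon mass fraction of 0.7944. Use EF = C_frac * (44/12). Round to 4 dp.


EF = C_frac * (M_CO2 / M_C)
EF = 0.7944 * (44/12)
EF = 0.7944 * 3.666667 = 2.9128 kg_CO2/kg_fuel


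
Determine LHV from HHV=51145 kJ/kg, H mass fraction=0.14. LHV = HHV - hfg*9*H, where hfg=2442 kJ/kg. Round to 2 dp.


LHV = HHV - hfg * 9 * H
Water correction = 2442 * 9 * 0.14 = 3076.920 kJ/kg
LHV = 51145 - 3076.920 = 48068.08 kJ/kg


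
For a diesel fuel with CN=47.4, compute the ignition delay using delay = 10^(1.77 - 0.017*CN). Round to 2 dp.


delay = 10^(1.77 - 0.017*CN)
Exponent = 1.77 - 0.017*47.4 = 0.9642
delay = 10^0.9642 = 9.21 ms


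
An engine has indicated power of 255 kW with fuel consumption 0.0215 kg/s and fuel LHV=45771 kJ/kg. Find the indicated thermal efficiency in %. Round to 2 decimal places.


eta_ith = (IP / (mf * LHV)) * 100
Denominator = 0.0215 * 45771 = 984.0765 kW
eta_ith = (255 / 984.0765) * 100 = 25.91%


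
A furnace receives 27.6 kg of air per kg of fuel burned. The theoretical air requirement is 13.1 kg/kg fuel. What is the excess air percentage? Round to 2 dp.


Excess air = actual - stoichiometric = 27.6 - 13.1 = 14.50 kg/kg fuel
Excess air % = (excess / stoich) * 100 = (14.50 / 13.1) * 100 = 110.69%


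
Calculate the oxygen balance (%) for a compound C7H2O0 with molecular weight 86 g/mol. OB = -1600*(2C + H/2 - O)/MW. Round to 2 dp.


OB = -1600 * (2C + H/2 - O) / MW
Inner = 2*7 + 2/2 - 0 = 15.00
OB = -1600 * 15.00 / 86 = -279.07%


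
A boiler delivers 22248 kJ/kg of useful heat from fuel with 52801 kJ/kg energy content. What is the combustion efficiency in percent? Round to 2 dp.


Efficiency = (Q_useful / Q_fuel) * 100
Efficiency = (22248 / 52801) * 100
Efficiency = 0.4214 * 100 = 42.14%


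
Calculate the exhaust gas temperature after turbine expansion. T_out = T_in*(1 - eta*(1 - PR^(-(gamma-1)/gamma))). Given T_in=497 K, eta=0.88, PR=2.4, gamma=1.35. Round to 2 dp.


T_out = T_in * (1 - eta * (1 - PR^(-(gamma-1)/gamma)))
Exponent = -(1.35-1)/1.35 = -0.25925926
PR^exp = 2.4^(-0.25925926) = 0.79694200
Factor = 1 - 0.88*(1 - 0.79694200) = 0.82130896
T_out = 497 * 0.82130896 = 408.19 K


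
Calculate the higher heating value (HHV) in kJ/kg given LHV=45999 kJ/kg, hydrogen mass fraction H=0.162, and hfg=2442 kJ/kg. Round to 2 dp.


HHV = LHV + hfg * 9 * H
Water addition = 2442 * 9 * 0.162 = 3560.436 kJ/kg
HHV = 45999 + 3560.436 = 49559.44 kJ/kg


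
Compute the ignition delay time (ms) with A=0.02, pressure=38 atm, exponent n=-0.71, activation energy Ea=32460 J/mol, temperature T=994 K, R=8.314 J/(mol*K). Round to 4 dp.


tau = A * P^n * exp(Ea/(R*T))
P^n = 38^(-0.71) = 0.07557074
Ea/(R*T) = 32460/(8.314*994) = 3.927825
exp(Ea/(R*T)) = 50.796367
tau = 0.02 * 0.07557074 * 50.796367 = 0.0768 ms


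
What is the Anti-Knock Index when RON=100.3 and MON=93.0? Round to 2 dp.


AKI = (RON + MON) / 2
AKI = (100.3 + 93.0) / 2
AKI = 193.3 / 2 = 96.65


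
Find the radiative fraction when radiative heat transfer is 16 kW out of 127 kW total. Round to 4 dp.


f_rad = Q_rad / Q_total
f_rad = 16 / 127 = 0.1260


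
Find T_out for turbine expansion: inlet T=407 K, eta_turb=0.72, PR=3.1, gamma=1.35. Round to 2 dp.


T_out = T_in * (1 - eta * (1 - PR^(-(gamma-1)/gamma)))
Exponent = -(1.35-1)/1.35 = -0.25925926
PR^exp = 3.1^(-0.25925926) = 0.74577862
Factor = 1 - 0.72*(1 - 0.74577862) = 0.81696061
T_out = 407 * 0.81696061 = 332.50 K


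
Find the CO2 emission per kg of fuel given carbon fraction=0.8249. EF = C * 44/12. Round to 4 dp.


EF = C_frac * (M_CO2 / M_C)
EF = 0.8249 * (44/12)
EF = 0.8249 * 3.666667 = 3.0246 kg_CO2/kg_fuel


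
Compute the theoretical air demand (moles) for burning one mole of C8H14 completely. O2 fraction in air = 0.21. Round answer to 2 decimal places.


Balanced combustion: C8H14 + 11.5 O2 -> 8 CO2 + 7 H2O
O2 needed = C + H/4 = 8 + 14/4 = 11.50 moles
Air moles = O2 / 0.21 = 11.50 / 0.21 = 54.76 moles air


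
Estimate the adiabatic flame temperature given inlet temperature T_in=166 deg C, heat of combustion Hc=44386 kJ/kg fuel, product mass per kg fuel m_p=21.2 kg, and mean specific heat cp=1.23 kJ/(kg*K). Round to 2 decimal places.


T_ad = T_in + Hc / (m_p * cp)
Denominator = 21.2 * 1.23 = 26.0760
Temperature rise = 44386 / 26.0760 = 1702.18 K
T_ad = 166 + 1702.18 = 1868.18 deg C


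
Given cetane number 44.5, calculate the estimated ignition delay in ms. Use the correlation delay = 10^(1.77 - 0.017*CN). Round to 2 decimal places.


delay = 10^(1.77 - 0.017*CN)
Exponent = 1.77 - 0.017*44.5 = 1.0135
delay = 10^1.0135 = 10.32 ms


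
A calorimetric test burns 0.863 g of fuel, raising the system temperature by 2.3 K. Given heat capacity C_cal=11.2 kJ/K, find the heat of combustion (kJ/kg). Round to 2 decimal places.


Hc = C_cal * delta_T / m_fuel
Q_released = 11.2 * 2.3 = 25.7600 kJ
m_fuel = 0.863 g = 0.863/1000 kg = 0.000863 kg
Hc = 25.7600 / 0.000863 = 29849.36 kJ/kg


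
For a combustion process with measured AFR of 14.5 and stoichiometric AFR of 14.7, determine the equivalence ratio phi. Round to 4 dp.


phi = AFR_stoich / AFR_actual
phi = 14.7 / 14.5 = 1.0138


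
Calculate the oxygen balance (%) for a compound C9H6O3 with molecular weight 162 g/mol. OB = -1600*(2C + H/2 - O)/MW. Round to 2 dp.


OB = -1600 * (2C + H/2 - O) / MW
Inner = 2*9 + 6/2 - 3 = 18.00
OB = -1600 * 18.00 / 162 = -177.78%


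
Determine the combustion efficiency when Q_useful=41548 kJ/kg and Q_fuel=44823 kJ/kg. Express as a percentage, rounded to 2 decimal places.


Efficiency = (Q_useful / Q_fuel) * 100
Efficiency = (41548 / 44823) * 100
Efficiency = 0.9269 * 100 = 92.69%


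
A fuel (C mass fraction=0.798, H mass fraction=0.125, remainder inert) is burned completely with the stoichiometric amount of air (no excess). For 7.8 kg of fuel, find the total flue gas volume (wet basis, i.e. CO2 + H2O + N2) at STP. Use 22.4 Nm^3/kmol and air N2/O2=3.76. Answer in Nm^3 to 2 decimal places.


Per kg fuel: CO2 = (C/12 kmol)*22.4 = (0.798/12)*22.4 = 1.48960 Nm^3
Per kg fuel: H2O = (H/2 kmol)*22.4 = (0.125/2)*22.4 = 1.40000 Nm^3
O2 needed per kg fuel = C/12 + H/4 = 0.798/12 + 0.125/4 = 0.09775000 kmol
Per kg fuel: N2 = O2*3.76*22.4 = 0.09775000*3.76*22.4 = 8.23290 Nm^3
Total per kg = 1.48960 + 1.40000 + 8.23290 = 11.12250 Nm^3
Total = 11.12250 * 7.8 = 86.76 Nm^3


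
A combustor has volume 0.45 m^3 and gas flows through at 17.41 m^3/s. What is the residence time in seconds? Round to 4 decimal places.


tau = V / Q_flow
tau = 0.45 / 17.41 = 0.0258 s


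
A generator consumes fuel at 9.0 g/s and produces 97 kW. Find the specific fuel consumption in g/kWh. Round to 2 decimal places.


SFC = (mf / BP) * 3600
Rate = 9.0 / 97 = 0.092784 g/(s*kW)
SFC = 0.092784 * 3600 = 334.02 g/kWh


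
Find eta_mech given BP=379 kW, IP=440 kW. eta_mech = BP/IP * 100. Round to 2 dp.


eta_mech = (BP / IP) * 100
Ratio = 379 / 440 = 0.8614
eta_mech = 0.8614 * 100 = 86.14%


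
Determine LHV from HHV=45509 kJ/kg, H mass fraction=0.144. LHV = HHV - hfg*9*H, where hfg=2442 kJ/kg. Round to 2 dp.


LHV = HHV - hfg * 9 * H
Water correction = 2442 * 9 * 0.144 = 3164.832 kJ/kg
LHV = 45509 - 3164.832 = 42344.17 kJ/kg


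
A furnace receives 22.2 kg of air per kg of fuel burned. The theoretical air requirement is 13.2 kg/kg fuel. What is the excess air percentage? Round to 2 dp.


Excess air = actual - stoichiometric = 22.2 - 13.2 = 9.00 kg/kg fuel
Excess air % = (excess / stoich) * 100 = (9.00 / 13.2) * 100 = 68.18%


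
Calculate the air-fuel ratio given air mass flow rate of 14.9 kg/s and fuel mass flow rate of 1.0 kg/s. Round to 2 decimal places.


AFR = m_air / m_fuel
AFR = 14.9 / 1.0 = 14.90


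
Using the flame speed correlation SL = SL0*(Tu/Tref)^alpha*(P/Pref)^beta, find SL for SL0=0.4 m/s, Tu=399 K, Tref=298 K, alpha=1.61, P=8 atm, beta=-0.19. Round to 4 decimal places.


SL = SL0 * (Tu/Tref)^alpha * (P/Pref)^beta
T ratio = 399/298 = 1.33892617
(T ratio)^alpha = 1.33892617^1.61 = 1.599846
(P/Pref)^beta = 8^(-0.19) = 0.673617
SL = 0.4 * 1.599846 * 0.673617 = 0.4311 m/s


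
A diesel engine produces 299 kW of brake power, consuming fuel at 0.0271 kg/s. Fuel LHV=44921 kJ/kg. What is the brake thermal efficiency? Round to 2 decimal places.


eta_BTE = (BP / (mf * LHV)) * 100
Denominator = 0.0271 * 44921 = 1217.3591 kW
eta_BTE = (299 / 1217.3591) * 100 = 24.56%


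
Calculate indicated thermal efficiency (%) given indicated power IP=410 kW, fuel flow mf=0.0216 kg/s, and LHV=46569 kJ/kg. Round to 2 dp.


eta_ith = (IP / (mf * LHV)) * 100
Denominator = 0.0216 * 46569 = 1005.8904 kW
eta_ith = (410 / 1005.8904) * 100 = 40.76%


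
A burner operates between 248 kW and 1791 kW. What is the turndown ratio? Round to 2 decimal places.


TDR = Q_max / Q_min
TDR = 1791 / 248 = 7.22


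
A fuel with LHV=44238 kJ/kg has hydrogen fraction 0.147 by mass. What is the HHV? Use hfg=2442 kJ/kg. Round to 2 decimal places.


HHV = LHV + hfg * 9 * H
Water addition = 2442 * 9 * 0.147 = 3230.766 kJ/kg
HHV = 44238 + 3230.766 = 47468.77 kJ/kg


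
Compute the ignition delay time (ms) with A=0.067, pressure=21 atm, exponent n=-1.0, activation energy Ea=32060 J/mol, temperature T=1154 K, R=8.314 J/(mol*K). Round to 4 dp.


tau = A * P^n * exp(Ea/(R*T))
P^n = 21^(-1.0) = 0.04761905
Ea/(R*T) = 32060/(8.314*1154) = 3.341548
exp(Ea/(R*T)) = 28.262840
tau = 0.067 * 0.04761905 * 28.262840 = 0.0902 ms


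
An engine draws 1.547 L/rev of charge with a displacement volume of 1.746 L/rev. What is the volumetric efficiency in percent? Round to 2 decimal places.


eta_v = (V_actual / V_disp) * 100
Ratio = 1.547 / 1.746 = 0.8860
eta_v = 0.8860 * 100 = 88.60%


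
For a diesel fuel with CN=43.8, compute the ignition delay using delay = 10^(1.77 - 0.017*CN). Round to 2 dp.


delay = 10^(1.77 - 0.017*CN)
Exponent = 1.77 - 0.017*43.8 = 1.0254
delay = 10^1.0254 = 10.60 ms


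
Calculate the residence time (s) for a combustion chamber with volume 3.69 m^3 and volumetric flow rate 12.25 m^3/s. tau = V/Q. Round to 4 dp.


tau = V / Q_flow
tau = 3.69 / 12.25 = 0.3012 s


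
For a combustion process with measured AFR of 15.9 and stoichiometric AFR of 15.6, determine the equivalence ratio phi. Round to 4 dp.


phi = AFR_stoich / AFR_actual
phi = 15.6 / 15.9 = 0.9811


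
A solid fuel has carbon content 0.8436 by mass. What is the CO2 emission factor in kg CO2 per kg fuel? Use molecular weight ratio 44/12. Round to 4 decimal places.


EF = C_frac * (M_CO2 / M_C)
EF = 0.8436 * (44/12)
EF = 0.8436 * 3.666667 = 3.0932 kg_CO2/kg_fuel


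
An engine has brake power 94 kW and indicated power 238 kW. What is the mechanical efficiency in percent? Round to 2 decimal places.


eta_mech = (BP / IP) * 100
Ratio = 94 / 238 = 0.3950
eta_mech = 0.3950 * 100 = 39.50%


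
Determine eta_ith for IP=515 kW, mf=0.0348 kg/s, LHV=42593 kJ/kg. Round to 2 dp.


eta_ith = (IP / (mf * LHV)) * 100
Denominator = 0.0348 * 42593 = 1482.2364 kW
eta_ith = (515 / 1482.2364) * 100 = 34.74%


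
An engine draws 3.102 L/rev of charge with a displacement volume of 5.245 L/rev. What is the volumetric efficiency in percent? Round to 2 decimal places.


eta_v = (V_actual / V_disp) * 100
Ratio = 3.102 / 5.245 = 0.5914
eta_v = 0.5914 * 100 = 59.14%


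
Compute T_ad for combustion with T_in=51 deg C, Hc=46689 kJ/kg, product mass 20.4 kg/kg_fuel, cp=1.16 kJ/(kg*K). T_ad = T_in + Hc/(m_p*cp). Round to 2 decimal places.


T_ad = T_in + Hc / (m_p * cp)
Denominator = 20.4 * 1.16 = 23.6640
Temperature rise = 46689 / 23.6640 = 1973.00 K
T_ad = 51 + 1973.00 = 2024.00 deg C


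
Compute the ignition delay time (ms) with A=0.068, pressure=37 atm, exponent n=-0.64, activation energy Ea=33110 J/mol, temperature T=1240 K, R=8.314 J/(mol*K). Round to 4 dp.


tau = A * P^n * exp(Ea/(R*T))
P^n = 37^(-0.64) = 0.09916328
Ea/(R*T) = 33110/(8.314*1240) = 3.211645
exp(Ea/(R*T)) = 24.819871
tau = 0.068 * 0.09916328 * 24.819871 = 0.1674 ms


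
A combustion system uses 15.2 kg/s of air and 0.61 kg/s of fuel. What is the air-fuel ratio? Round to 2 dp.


AFR = m_air / m_fuel
AFR = 15.2 / 0.61 = 24.92


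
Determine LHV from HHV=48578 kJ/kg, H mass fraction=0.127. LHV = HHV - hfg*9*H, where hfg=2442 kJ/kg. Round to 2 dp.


LHV = HHV - hfg * 9 * H
Water correction = 2442 * 9 * 0.127 = 2791.206 kJ/kg
LHV = 48578 - 2791.206 = 45786.79 kJ/kg


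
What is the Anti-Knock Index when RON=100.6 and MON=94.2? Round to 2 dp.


AKI = (RON + MON) / 2
AKI = (100.6 + 94.2) / 2
AKI = 194.8 / 2 = 97.40


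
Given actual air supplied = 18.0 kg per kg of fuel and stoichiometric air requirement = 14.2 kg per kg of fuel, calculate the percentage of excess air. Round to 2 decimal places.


Excess air = actual - stoichiometric = 18.0 - 14.2 = 3.80 kg/kg fuel
Excess air % = (excess / stoich) * 100 = (3.80 / 14.2) * 100 = 26.76%


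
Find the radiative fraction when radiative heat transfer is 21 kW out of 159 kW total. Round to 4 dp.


f_rad = Q_rad / Q_total
f_rad = 21 / 159 = 0.1321


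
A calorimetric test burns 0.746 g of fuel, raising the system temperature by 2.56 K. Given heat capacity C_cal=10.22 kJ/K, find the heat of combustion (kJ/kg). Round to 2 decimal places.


Hc = C_cal * delta_T / m_fuel
Q_released = 10.22 * 2.56 = 26.1632 kJ
m_fuel = 0.746 g = 0.746/1000 kg = 0.000746 kg
Hc = 26.1632 / 0.000746 = 35071.31 kJ/kg


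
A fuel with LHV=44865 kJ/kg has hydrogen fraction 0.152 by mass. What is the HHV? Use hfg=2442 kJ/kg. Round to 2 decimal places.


HHV = LHV + hfg * 9 * H
Water addition = 2442 * 9 * 0.152 = 3340.656 kJ/kg
HHV = 44865 + 3340.656 = 48205.66 kJ/kg


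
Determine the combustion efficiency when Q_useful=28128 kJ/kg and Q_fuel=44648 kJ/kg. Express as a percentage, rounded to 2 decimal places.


Efficiency = (Q_useful / Q_fuel) * 100
Efficiency = (28128 / 44648) * 100
Efficiency = 0.6300 * 100 = 63.00%


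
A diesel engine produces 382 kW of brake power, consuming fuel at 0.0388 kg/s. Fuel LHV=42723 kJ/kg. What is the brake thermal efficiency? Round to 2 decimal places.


eta_BTE = (BP / (mf * LHV)) * 100
Denominator = 0.0388 * 42723 = 1657.6524 kW
eta_BTE = (382 / 1657.6524) * 100 = 23.04%


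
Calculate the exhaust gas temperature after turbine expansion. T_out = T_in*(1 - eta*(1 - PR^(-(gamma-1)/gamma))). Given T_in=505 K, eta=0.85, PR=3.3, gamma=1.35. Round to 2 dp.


T_out = T_in * (1 - eta * (1 - PR^(-(gamma-1)/gamma)))
Exponent = -(1.35-1)/1.35 = -0.25925926
PR^exp = 3.3^(-0.25925926) = 0.73378775
Factor = 1 - 0.85*(1 - 0.73378775) = 0.77371959
T_out = 505 * 0.77371959 = 390.73 K


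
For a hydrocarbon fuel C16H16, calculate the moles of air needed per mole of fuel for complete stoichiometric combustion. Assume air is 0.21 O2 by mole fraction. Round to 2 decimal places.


Balanced combustion: C16H16 + 20 O2 -> 16 CO2 + 8 H2O
O2 needed = C + H/4 = 16 + 16/4 = 20.00 moles
Air moles = O2 / 0.21 = 20.00 / 0.21 = 95.24 moles air


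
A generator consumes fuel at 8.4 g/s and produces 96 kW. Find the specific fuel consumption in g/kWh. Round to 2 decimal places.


SFC = (mf / BP) * 3600
Rate = 8.4 / 96 = 0.087500 g/(s*kW)
SFC = 0.087500 * 3600 = 315.00 g/kWh


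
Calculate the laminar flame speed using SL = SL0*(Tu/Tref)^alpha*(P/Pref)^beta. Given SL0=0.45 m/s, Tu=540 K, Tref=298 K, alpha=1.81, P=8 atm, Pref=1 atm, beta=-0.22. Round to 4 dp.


SL = SL0 * (Tu/Tref)^alpha * (P/Pref)^beta
T ratio = 540/298 = 1.81208054
(T ratio)^alpha = 1.81208054^1.81 = 2.932927
(P/Pref)^beta = 8^(-0.22) = 0.632878
SL = 0.45 * 2.932927 * 0.632878 = 0.8353 m/s


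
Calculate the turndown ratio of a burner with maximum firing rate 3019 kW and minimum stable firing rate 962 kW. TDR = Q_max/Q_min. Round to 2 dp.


TDR = Q_max / Q_min
TDR = 3019 / 962 = 3.14


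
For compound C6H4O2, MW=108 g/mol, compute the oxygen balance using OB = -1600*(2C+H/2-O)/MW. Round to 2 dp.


OB = -1600 * (2C + H/2 - O) / MW
Inner = 2*6 + 4/2 - 2 = 12.00
OB = -1600 * 12.00 / 108 = -177.78%


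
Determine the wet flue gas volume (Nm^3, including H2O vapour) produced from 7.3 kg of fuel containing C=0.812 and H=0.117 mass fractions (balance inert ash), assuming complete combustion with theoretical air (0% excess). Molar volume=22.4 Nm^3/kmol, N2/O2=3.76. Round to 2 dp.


Per kg fuel: CO2 = (C/12 kmol)*22.4 = (0.812/12)*22.4 = 1.51573 Nm^3
Per kg fuel: H2O = (H/2 kmol)*22.4 = (0.117/2)*22.4 = 1.31040 Nm^3
O2 needed per kg fuel = C/12 + H/4 = 0.812/12 + 0.117/4 = 0.09691667 kmol
Per kg fuel: N2 = O2*3.76*22.4 = 0.09691667*3.76*22.4 = 8.16271 Nm^3
Total per kg = 1.51573 + 1.31040 + 8.16271 = 10.98884 Nm^3
Total = 10.98884 * 7.3 = 80.22 Nm^3


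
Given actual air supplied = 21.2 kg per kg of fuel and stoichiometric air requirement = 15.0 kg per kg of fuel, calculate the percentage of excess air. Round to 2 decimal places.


Excess air = actual - stoichiometric = 21.2 - 15.0 = 6.20 kg/kg fuel
Excess air % = (excess / stoich) * 100 = (6.20 / 15.0) * 100 = 41.33%


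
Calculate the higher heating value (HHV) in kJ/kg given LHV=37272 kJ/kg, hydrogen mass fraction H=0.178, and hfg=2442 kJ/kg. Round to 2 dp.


HHV = LHV + hfg * 9 * H
Water addition = 2442 * 9 * 0.178 = 3912.084 kJ/kg
HHV = 37272 + 3912.084 = 41184.08 kJ/kg


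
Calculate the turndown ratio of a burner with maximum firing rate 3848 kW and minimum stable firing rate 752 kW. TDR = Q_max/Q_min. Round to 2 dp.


TDR = Q_max / Q_min
TDR = 3848 / 752 = 5.12


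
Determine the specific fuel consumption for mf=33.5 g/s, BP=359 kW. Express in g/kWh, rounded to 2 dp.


SFC = (mf / BP) * 3600
Rate = 33.5 / 359 = 0.093315 g/(s*kW)
SFC = 0.093315 * 3600 = 335.93 g/kWh


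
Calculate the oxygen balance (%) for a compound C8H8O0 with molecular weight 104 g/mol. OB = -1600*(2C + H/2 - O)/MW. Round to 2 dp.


OB = -1600 * (2C + H/2 - O) / MW
Inner = 2*8 + 8/2 - 0 = 20.00
OB = -1600 * 20.00 / 104 = -307.69%


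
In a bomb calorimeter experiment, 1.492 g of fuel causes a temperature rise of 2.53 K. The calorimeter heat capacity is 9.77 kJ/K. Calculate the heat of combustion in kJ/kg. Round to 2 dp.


Hc = C_cal * delta_T / m_fuel
Q_released = 9.77 * 2.53 = 24.7181 kJ
m_fuel = 1.492 g = 1.492/1000 kg = 0.001492 kg
Hc = 24.7181 / 0.001492 = 16567.09 kJ/kg


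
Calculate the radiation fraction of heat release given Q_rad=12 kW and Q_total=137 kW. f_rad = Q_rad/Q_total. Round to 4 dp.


f_rad = Q_rad / Q_total
f_rad = 12 / 137 = 0.0876


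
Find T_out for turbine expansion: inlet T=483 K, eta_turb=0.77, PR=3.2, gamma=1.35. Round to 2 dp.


T_out = T_in * (1 - eta * (1 - PR^(-(gamma-1)/gamma)))
Exponent = -(1.35-1)/1.35 = -0.25925926
PR^exp = 3.2^(-0.25925926) = 0.73966521
Factor = 1 - 0.77*(1 - 0.73966521) = 0.79954221
T_out = 483 * 0.79954221 = 386.18 K


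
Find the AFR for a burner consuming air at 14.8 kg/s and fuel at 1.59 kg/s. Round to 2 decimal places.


AFR = m_air / m_fuel
AFR = 14.8 / 1.59 = 9.31


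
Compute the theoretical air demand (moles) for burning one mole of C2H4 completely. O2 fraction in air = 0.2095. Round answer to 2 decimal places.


Balanced combustion: C2H4 + 3 O2 -> 2 CO2 + 2 H2O
O2 needed = C + H/4 = 2 + 4/4 = 3.00 moles
Air moles = O2 / 0.2095 = 3.00 / 0.2095 = 14.32 moles air


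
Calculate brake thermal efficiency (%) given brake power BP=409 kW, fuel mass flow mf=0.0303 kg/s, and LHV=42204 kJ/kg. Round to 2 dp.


eta_BTE = (BP / (mf * LHV)) * 100
Denominator = 0.0303 * 42204 = 1278.7812 kW
eta_BTE = (409 / 1278.7812) * 100 = 31.98%


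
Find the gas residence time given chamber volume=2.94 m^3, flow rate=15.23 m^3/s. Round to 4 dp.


tau = V / Q_flow
tau = 2.94 / 15.23 = 0.1930 s


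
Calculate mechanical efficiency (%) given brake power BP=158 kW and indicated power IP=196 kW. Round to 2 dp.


eta_mech = (BP / IP) * 100
Ratio = 158 / 196 = 0.8061
eta_mech = 0.8061 * 100 = 80.61%


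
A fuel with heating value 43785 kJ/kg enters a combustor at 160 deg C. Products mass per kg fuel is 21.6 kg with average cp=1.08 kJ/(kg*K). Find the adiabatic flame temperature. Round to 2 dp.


T_ad = T_in + Hc / (m_p * cp)
Denominator = 21.6 * 1.08 = 23.3280
Temperature rise = 43785 / 23.3280 = 1876.93 K
T_ad = 160 + 1876.93 = 2036.93 deg C


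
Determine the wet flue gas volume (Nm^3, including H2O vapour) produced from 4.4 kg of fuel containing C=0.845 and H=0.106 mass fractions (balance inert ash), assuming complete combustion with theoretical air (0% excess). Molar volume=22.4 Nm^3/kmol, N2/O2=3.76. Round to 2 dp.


Per kg fuel: CO2 = (C/12 kmol)*22.4 = (0.845/12)*22.4 = 1.57733 Nm^3
Per kg fuel: H2O = (H/2 kmol)*22.4 = (0.106/2)*22.4 = 1.18720 Nm^3
O2 needed per kg fuel = C/12 + H/4 = 0.845/12 + 0.106/4 = 0.09691667 kmol
Per kg fuel: N2 = O2*3.76*22.4 = 0.09691667*3.76*22.4 = 8.16271 Nm^3
Total per kg = 1.57733 + 1.18720 + 8.16271 = 10.92724 Nm^3
Total = 10.92724 * 4.4 = 48.08 Nm^3


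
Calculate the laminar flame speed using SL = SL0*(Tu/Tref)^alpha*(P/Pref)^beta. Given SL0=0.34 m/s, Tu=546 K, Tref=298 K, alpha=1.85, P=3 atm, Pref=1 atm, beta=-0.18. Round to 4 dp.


SL = SL0 * (Tu/Tref)^alpha * (P/Pref)^beta
T ratio = 546/298 = 1.83221477
(T ratio)^alpha = 1.83221477^1.85 = 3.065535
(P/Pref)^beta = 3^(-0.18) = 0.820575
SL = 0.34 * 3.065535 * 0.820575 = 0.8553 m/s


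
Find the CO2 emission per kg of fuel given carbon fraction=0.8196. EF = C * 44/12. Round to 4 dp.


EF = C_frac * (M_CO2 / M_C)
EF = 0.8196 * (44/12)
EF = 0.8196 * 3.666667 = 3.0052 kg_CO2/kg_fuel


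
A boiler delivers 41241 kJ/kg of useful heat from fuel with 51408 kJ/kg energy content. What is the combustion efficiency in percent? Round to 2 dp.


Efficiency = (Q_useful / Q_fuel) * 100
Efficiency = (41241 / 51408) * 100
Efficiency = 0.8022 * 100 = 80.22%


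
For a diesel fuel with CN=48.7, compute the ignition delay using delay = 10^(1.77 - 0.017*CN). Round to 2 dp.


delay = 10^(1.77 - 0.017*CN)
Exponent = 1.77 - 0.017*48.7 = 0.9421
delay = 10^0.9421 = 8.75 ms


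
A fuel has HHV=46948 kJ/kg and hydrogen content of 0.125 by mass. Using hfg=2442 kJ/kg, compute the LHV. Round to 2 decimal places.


LHV = HHV - hfg * 9 * H
Water correction = 2442 * 9 * 0.125 = 2747.250 kJ/kg
LHV = 46948 - 2747.250 = 44200.75 kJ/kg


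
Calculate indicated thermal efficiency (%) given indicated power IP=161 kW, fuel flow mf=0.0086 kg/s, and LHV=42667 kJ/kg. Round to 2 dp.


eta_ith = (IP / (mf * LHV)) * 100
Denominator = 0.0086 * 42667 = 366.9362 kW
eta_ith = (161 / 366.9362) * 100 = 43.88%


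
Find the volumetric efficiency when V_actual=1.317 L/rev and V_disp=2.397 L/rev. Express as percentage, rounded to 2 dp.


eta_v = (V_actual / V_disp) * 100
Ratio = 1.317 / 2.397 = 0.5494
eta_v = 0.5494 * 100 = 54.94%


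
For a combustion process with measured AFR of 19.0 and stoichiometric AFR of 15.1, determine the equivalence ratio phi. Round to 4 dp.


phi = AFR_stoich / AFR_actual
phi = 15.1 / 19.0 = 0.7947


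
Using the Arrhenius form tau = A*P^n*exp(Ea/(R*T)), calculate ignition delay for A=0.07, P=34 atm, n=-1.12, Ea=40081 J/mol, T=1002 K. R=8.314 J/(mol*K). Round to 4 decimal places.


tau = A * P^n * exp(Ea/(R*T))
P^n = 34^(-1.12) = 0.01926387
Ea/(R*T) = 40081/(8.314*1002) = 4.811282
exp(Ea/(R*T)) = 122.889052
tau = 0.07 * 0.01926387 * 122.889052 = 0.1657 ms


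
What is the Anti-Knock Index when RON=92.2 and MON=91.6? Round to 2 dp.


AKI = (RON + MON) / 2
AKI = (92.2 + 91.6) / 2
AKI = 183.8 / 2 = 91.90


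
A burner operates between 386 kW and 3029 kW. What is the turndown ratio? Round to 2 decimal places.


TDR = Q_max / Q_min
TDR = 3029 / 386 = 7.85


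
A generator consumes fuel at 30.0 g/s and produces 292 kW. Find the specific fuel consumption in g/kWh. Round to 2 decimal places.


SFC = (mf / BP) * 3600
Rate = 30.0 / 292 = 0.102740 g/(s*kW)
SFC = 0.102740 * 3600 = 369.86 g/kWh


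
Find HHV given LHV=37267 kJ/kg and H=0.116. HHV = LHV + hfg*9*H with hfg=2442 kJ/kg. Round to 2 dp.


HHV = LHV + hfg * 9 * H
Water addition = 2442 * 9 * 0.116 = 2549.448 kJ/kg
HHV = 37267 + 2549.448 = 39816.45 kJ/kg


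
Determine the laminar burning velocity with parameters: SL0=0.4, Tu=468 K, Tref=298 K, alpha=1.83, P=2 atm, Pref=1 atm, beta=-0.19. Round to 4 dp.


SL = SL0 * (Tu/Tref)^alpha * (P/Pref)^beta
T ratio = 468/298 = 1.57046980
(T ratio)^alpha = 1.57046980^1.83 = 2.284200
(P/Pref)^beta = 2^(-0.19) = 0.876606
SL = 0.4 * 2.284200 * 0.876606 = 0.8009 m/s


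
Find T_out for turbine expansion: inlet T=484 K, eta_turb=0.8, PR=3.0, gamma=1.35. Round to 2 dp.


T_out = T_in * (1 - eta * (1 - PR^(-(gamma-1)/gamma)))
Exponent = -(1.35-1)/1.35 = -0.25925926
PR^exp = 3.0^(-0.25925926) = 0.75214556
Factor = 1 - 0.8*(1 - 0.75214556) = 0.80171645
T_out = 484 * 0.80171645 = 388.03 K


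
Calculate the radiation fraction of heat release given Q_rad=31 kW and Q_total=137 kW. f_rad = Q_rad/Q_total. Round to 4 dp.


f_rad = Q_rad / Q_total
f_rad = 31 / 137 = 0.2263


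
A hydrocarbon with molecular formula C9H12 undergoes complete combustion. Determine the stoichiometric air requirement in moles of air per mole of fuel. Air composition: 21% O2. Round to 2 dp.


Balanced combustion: C9H12 + 12 O2 -> 9 CO2 + 6 H2O
O2 needed = C + H/4 = 9 + 12/4 = 12.00 moles
Air moles = O2 / 0.21 = 12.00 / 0.21 = 57.14 moles air


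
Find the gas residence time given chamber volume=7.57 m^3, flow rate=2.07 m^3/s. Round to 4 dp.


tau = V / Q_flow
tau = 7.57 / 2.07 = 3.6570 s


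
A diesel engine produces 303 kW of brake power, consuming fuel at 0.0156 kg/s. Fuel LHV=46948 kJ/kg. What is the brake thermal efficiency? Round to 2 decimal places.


eta_BTE = (BP / (mf * LHV)) * 100
Denominator = 0.0156 * 46948 = 732.3888 kW
eta_BTE = (303 / 732.3888) * 100 = 41.37%


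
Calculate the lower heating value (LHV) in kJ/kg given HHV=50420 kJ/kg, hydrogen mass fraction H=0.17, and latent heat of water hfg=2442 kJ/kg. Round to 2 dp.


LHV = HHV - hfg * 9 * H
Water correction = 2442 * 9 * 0.17 = 3736.260 kJ/kg
LHV = 50420 - 3736.260 = 46683.74 kJ/kg


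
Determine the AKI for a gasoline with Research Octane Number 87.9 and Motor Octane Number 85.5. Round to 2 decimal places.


AKI = (RON + MON) / 2
AKI = (87.9 + 85.5) / 2
AKI = 173.4 / 2 = 86.70


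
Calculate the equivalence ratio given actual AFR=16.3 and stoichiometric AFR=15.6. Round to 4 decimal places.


phi = AFR_stoich / AFR_actual
phi = 15.6 / 16.3 = 0.9571


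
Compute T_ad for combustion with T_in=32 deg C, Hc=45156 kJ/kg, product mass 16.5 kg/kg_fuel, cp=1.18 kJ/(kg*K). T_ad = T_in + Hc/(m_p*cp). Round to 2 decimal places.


T_ad = T_in + Hc / (m_p * cp)
Denominator = 16.5 * 1.18 = 19.4700
Temperature rise = 45156 / 19.4700 = 2319.26 K
T_ad = 32 + 2319.26 = 2351.26 deg C


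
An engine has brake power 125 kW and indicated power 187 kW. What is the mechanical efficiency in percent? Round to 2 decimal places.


eta_mech = (BP / IP) * 100
Ratio = 125 / 187 = 0.6684
eta_mech = 0.6684 * 100 = 66.84%


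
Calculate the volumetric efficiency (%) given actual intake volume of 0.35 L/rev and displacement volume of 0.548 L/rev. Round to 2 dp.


eta_v = (V_actual / V_disp) * 100
Ratio = 0.35 / 0.548 = 0.6387
eta_v = 0.6387 * 100 = 63.87%


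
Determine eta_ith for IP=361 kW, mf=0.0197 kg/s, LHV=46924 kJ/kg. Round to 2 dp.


eta_ith = (IP / (mf * LHV)) * 100
Denominator = 0.0197 * 46924 = 924.4028 kW
eta_ith = (361 / 924.4028) * 100 = 39.05%


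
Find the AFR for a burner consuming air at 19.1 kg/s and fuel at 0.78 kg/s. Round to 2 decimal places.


AFR = m_air / m_fuel
AFR = 19.1 / 0.78 = 24.49


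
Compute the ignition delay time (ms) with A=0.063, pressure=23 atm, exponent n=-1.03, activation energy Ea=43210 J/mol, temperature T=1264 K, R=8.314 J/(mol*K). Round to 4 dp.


tau = A * P^n * exp(Ea/(R*T))
P^n = 23^(-1.03) = 0.03957495
Ea/(R*T) = 43210/(8.314*1264) = 4.111754
exp(Ea/(R*T)) = 61.053740
tau = 0.063 * 0.03957495 * 61.053740 = 0.1522 ms


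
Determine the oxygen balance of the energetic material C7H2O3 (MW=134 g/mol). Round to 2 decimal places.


OB = -1600 * (2C + H/2 - O) / MW
Inner = 2*7 + 2/2 - 3 = 12.00
OB = -1600 * 12.00 / 134 = -143.28%


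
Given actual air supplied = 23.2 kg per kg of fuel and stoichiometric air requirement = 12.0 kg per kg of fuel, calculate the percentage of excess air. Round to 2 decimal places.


Excess air = actual - stoichiometric = 23.2 - 12.0 = 11.20 kg/kg fuel
Excess air % = (excess / stoich) * 100 = (11.20 / 12.0) * 100 = 93.33%


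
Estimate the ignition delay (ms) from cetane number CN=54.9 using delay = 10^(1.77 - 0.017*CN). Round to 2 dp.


delay = 10^(1.77 - 0.017*CN)
Exponent = 1.77 - 0.017*54.9 = 0.8367
delay = 10^0.8367 = 6.87 ms


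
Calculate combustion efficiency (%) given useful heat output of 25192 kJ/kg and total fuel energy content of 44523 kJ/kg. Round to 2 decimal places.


Efficiency = (Q_useful / Q_fuel) * 100
Efficiency = (25192 / 44523) * 100
Efficiency = 0.5658 * 100 = 56.58%


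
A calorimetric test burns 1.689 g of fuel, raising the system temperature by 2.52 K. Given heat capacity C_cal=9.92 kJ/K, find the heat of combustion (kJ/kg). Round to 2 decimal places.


Hc = C_cal * delta_T / m_fuel
Q_released = 9.92 * 2.52 = 24.9984 kJ
m_fuel = 1.689 g = 1.689/1000 kg = 0.001689 kg
Hc = 24.9984 / 0.001689 = 14800.71 kJ/kg


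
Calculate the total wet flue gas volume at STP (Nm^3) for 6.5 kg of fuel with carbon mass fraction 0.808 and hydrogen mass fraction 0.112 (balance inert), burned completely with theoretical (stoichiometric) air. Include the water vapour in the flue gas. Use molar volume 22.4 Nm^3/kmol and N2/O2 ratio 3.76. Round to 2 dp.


Per kg fuel: CO2 = (C/12 kmol)*22.4 = (0.808/12)*22.4 = 1.50827 Nm^3
Per kg fuel: H2O = (H/2 kmol)*22.4 = (0.112/2)*22.4 = 1.25440 Nm^3
O2 needed per kg fuel = C/12 + H/4 = 0.808/12 + 0.112/4 = 0.09533333 kmol
Per kg fuel: N2 = O2*3.76*22.4 = 0.09533333*3.76*22.4 = 8.02935 Nm^3
Total per kg = 1.50827 + 1.25440 + 8.02935 = 10.79202 Nm^3
Total = 10.79202 * 6.5 = 70.15 Nm^3


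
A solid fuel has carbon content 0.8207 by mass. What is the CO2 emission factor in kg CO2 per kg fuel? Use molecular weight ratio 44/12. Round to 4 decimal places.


EF = C_frac * (M_CO2 / M_C)
EF = 0.8207 * (44/12)
EF = 0.8207 * 3.666667 = 3.0092 kg_CO2/kg_fuel


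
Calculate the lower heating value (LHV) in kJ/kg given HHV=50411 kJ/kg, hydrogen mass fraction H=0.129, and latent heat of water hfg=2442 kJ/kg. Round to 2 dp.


LHV = HHV - hfg * 9 * H
Water correction = 2442 * 9 * 0.129 = 2835.162 kJ/kg
LHV = 50411 - 2835.162 = 47575.84 kJ/kg


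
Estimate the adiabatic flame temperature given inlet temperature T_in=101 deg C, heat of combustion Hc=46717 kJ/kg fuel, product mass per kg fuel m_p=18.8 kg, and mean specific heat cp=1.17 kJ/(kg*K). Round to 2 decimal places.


T_ad = T_in + Hc / (m_p * cp)
Denominator = 18.8 * 1.17 = 21.9960
Temperature rise = 46717 / 21.9960 = 2123.89 K
T_ad = 101 + 2123.89 = 2224.89 deg C


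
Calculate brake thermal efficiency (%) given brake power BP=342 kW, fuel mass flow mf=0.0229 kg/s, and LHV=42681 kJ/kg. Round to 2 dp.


eta_BTE = (BP / (mf * LHV)) * 100
Denominator = 0.0229 * 42681 = 977.3949 kW
eta_BTE = (342 / 977.3949) * 100 = 34.99%


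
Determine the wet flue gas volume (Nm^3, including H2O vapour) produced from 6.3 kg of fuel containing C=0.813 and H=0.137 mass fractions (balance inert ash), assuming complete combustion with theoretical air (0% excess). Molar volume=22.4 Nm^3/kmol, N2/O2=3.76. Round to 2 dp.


Per kg fuel: CO2 = (C/12 kmol)*22.4 = (0.813/12)*22.4 = 1.51760 Nm^3
Per kg fuel: H2O = (H/2 kmol)*22.4 = (0.137/2)*22.4 = 1.53440 Nm^3
O2 needed per kg fuel = C/12 + H/4 = 0.813/12 + 0.137/4 = 0.10200000 kmol
Per kg fuel: N2 = O2*3.76*22.4 = 0.10200000*3.76*22.4 = 8.59085 Nm^3
Total per kg = 1.51760 + 1.53440 + 8.59085 = 11.64285 Nm^3
Total = 11.64285 * 6.3 = 73.35 Nm^3


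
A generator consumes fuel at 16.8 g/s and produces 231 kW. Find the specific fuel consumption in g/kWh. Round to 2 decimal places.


SFC = (mf / BP) * 3600
Rate = 16.8 / 231 = 0.072727 g/(s*kW)
SFC = 0.072727 * 3600 = 261.82 g/kWh


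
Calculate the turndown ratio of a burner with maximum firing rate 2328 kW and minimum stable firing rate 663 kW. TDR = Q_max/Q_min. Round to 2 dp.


TDR = Q_max / Q_min
TDR = 2328 / 663 = 3.51


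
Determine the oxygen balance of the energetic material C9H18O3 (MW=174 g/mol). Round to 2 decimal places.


OB = -1600 * (2C + H/2 - O) / MW
Inner = 2*9 + 18/2 - 3 = 24.00
OB = -1600 * 24.00 / 174 = -220.69%


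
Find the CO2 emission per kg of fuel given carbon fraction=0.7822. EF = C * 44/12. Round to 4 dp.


EF = C_frac * (M_CO2 / M_C)
EF = 0.7822 * (44/12)
EF = 0.7822 * 3.666667 = 2.8681 kg_CO2/kg_fuel


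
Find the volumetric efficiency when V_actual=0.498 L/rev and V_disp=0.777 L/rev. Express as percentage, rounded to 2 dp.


eta_v = (V_actual / V_disp) * 100
Ratio = 0.498 / 0.777 = 0.6409
eta_v = 0.6409 * 100 = 64.09%


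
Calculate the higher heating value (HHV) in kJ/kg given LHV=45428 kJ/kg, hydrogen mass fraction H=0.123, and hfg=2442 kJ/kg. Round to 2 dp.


HHV = LHV + hfg * 9 * H
Water addition = 2442 * 9 * 0.123 = 2703.294 kJ/kg
HHV = 45428 + 2703.294 = 48131.29 kJ/kg


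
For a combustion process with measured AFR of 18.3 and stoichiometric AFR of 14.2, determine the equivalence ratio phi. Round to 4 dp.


phi = AFR_stoich / AFR_actual
phi = 14.2 / 18.3 = 0.7760


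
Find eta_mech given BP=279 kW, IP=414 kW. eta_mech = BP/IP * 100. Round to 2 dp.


eta_mech = (BP / IP) * 100
Ratio = 279 / 414 = 0.6739
eta_mech = 0.6739 * 100 = 67.39%


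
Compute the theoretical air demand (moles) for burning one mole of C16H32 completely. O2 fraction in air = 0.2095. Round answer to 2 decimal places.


Balanced combustion: C16H32 + 24 O2 -> 16 CO2 + 16 H2O
O2 needed = C + H/4 = 16 + 32/4 = 24.00 moles
Air moles = O2 / 0.2095 = 24.00 / 0.2095 = 114.56 moles air


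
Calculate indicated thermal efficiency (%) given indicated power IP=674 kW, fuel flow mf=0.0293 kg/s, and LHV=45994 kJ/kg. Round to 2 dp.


eta_ith = (IP / (mf * LHV)) * 100
Denominator = 0.0293 * 45994 = 1347.6242 kW
eta_ith = (674 / 1347.6242) * 100 = 50.01%


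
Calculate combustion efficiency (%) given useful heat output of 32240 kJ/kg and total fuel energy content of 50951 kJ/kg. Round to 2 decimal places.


Efficiency = (Q_useful / Q_fuel) * 100
Efficiency = (32240 / 50951) * 100
Efficiency = 0.6328 * 100 = 63.28%


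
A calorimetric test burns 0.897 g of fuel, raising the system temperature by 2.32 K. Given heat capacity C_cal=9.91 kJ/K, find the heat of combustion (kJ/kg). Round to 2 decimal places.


Hc = C_cal * delta_T / m_fuel
Q_released = 9.91 * 2.32 = 22.9912 kJ
m_fuel = 0.897 g = 0.897/1000 kg = 0.000897 kg
Hc = 22.9912 / 0.000897 = 25631.22 kJ/kg


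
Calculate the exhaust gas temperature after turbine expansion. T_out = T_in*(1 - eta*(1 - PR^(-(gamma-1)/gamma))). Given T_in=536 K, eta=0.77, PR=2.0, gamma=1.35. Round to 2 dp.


T_out = T_in * (1 - eta * (1 - PR^(-(gamma-1)/gamma)))
Exponent = -(1.35-1)/1.35 = -0.25925926
PR^exp = 2.0^(-0.25925926) = 0.83551680
Factor = 1 - 0.77*(1 - 0.83551680) = 0.87334794
T_out = 536 * 0.87334794 = 468.11 K


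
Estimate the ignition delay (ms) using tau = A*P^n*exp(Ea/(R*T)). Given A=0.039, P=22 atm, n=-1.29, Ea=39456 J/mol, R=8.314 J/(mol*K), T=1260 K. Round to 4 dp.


tau = A * P^n * exp(Ea/(R*T))
P^n = 22^(-1.29) = 0.01854705
Ea/(R*T) = 39456/(8.314*1260) = 3.766452
exp(Ea/(R*T)) = 43.226445
tau = 0.039 * 0.01854705 * 43.226445 = 0.0313 ms


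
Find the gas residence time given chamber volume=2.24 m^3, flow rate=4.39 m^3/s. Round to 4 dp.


tau = V / Q_flow
tau = 2.24 / 4.39 = 0.5103 s


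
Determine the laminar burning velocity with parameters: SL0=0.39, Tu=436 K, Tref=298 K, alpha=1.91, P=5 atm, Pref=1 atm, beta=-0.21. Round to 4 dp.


SL = SL0 * (Tu/Tref)^alpha * (P/Pref)^beta
T ratio = 436/298 = 1.46308725
(T ratio)^alpha = 1.46308725^1.91 = 2.068551
(P/Pref)^beta = 5^(-0.21) = 0.713208
SL = 0.39 * 2.068551 * 0.713208 = 0.5754 m/s


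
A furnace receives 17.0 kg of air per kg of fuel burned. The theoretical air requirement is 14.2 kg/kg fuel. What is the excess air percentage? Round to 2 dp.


Excess air = actual - stoichiometric = 17.0 - 14.2 = 2.80 kg/kg fuel
Excess air % = (excess / stoich) * 100 = (2.80 / 14.2) * 100 = 19.72%


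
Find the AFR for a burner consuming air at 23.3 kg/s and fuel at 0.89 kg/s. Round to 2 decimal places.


AFR = m_air / m_fuel
AFR = 23.3 / 0.89 = 26.18


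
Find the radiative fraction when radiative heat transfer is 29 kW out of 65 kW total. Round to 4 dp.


f_rad = Q_rad / Q_total
f_rad = 29 / 65 = 0.4462


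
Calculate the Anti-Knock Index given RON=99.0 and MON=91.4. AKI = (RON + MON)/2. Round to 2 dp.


AKI = (RON + MON) / 2
AKI = (99.0 + 91.4) / 2
AKI = 190.4 / 2 = 95.20


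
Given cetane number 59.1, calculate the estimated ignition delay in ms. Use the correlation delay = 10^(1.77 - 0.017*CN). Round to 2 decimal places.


delay = 10^(1.77 - 0.017*CN)
Exponent = 1.77 - 0.017*59.1 = 0.7653
delay = 10^0.7653 = 5.83 ms


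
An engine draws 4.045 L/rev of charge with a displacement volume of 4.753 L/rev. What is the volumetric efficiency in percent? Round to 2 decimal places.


eta_v = (V_actual / V_disp) * 100
Ratio = 4.045 / 4.753 = 0.8510
eta_v = 0.8510 * 100 = 85.10%


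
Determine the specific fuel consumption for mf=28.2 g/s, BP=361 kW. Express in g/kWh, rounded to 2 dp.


SFC = (mf / BP) * 3600
Rate = 28.2 / 361 = 0.078116 g/(s*kW)
SFC = 0.078116 * 3600 = 281.22 g/kWh


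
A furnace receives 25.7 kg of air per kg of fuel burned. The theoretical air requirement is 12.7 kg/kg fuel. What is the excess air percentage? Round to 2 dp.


Excess air = actual - stoichiometric = 25.7 - 12.7 = 13.00 kg/kg fuel
Excess air % = (excess / stoich) * 100 = (13.00 / 12.7) * 100 = 102.36%


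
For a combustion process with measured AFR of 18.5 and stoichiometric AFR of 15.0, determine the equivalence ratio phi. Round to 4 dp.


phi = AFR_stoich / AFR_actual
phi = 15.0 / 18.5 = 0.8108


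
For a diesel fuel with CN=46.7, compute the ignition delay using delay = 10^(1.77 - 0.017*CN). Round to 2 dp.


delay = 10^(1.77 - 0.017*CN)
Exponent = 1.77 - 0.017*46.7 = 0.9761
delay = 10^0.9761 = 9.46 ms


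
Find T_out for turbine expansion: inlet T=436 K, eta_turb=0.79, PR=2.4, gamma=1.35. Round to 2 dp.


T_out = T_in * (1 - eta * (1 - PR^(-(gamma-1)/gamma)))
Exponent = -(1.35-1)/1.35 = -0.25925926
PR^exp = 2.4^(-0.25925926) = 0.79694200
Factor = 1 - 0.79*(1 - 0.79694200) = 0.83958418
T_out = 436 * 0.83958418 = 366.06 K


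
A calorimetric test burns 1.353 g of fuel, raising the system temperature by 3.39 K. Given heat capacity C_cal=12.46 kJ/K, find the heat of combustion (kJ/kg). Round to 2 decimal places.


Hc = C_cal * delta_T / m_fuel
Q_released = 12.46 * 3.39 = 42.2394 kJ
m_fuel = 1.353 g = 1.353/1000 kg = 0.001353 kg
Hc = 42.2394 / 0.001353 = 31219.07 kJ/kg


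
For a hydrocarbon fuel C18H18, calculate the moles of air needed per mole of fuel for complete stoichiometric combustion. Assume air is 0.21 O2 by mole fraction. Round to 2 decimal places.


Balanced combustion: C18H18 + 22.5 O2 -> 18 CO2 + 9 H2O
O2 needed = C + H/4 = 18 + 18/4 = 22.50 moles
Air moles = O2 / 0.21 = 22.50 / 0.21 = 107.14 moles air
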